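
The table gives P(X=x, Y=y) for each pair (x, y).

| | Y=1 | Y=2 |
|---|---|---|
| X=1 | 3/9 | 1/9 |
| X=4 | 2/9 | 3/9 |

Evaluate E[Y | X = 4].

P(X = 4) = 5/9.
Σ Y·P over the event = 1·(2/9) + 2·(3/9) = 8/9.
E[Y | X = 4] = (8/9) / (5/9) = 8/5.

8/5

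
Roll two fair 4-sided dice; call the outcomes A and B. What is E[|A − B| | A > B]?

5/3

Outcomes with A > B: (2,1), (3,1), (3,2), (4,1), (4,2), (4,3), each with probability 1/16.
E[|A − B| | A > B] = (1 + 2 + 1 + 3 + 2 + 1) / 6 = 5/3.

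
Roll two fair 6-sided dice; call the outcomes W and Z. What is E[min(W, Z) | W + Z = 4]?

Outcomes with W + Z = 4: (1,3), (2,2), (3,1), each with probability 1/36.
E[min(W, Z) | W + Z = 4] = (1 + 2 + 1) / 3 = 4/3.

4/3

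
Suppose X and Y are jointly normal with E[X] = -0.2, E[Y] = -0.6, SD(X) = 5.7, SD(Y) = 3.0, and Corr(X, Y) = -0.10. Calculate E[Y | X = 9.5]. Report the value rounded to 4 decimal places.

-1.1105

For a bivariate normal, E[Y | X=x] = μ_Y + ρ·(σ_Y/σ_X)·(x − μ_X).
E[Y | X=9.5] = -0.6 + (-0.10)·(3.0/5.7)·(9.5 − (-0.2)) = -0.6 + (-0.052632)·(9.7) = -1.1105.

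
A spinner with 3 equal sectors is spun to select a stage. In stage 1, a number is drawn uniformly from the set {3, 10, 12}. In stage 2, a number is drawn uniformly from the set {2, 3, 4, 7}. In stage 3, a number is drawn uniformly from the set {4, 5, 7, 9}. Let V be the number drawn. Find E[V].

E[V | stage 1] = (3+10+12)/3 = 25/3.
E[V | stage 2] = (2+3+4+7)/4 = 4.
E[V | stage 3] = (4+5+7+9)/4 = 25/4.
E[V] = (1/3)·(25/3) + (1/3)·(4) + (1/3)·(25/4) = 223/36.

223/36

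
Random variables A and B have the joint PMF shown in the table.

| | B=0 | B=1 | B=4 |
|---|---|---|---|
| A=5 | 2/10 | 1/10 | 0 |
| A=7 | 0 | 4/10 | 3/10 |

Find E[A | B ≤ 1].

P(B ≤ 1) = 7/10.
Σ A·P over the event = 5·(2/10) + 5·(1/10) + 7·(4/10) = 43/10.
E[A | B ≤ 1] = (43/10) / (7/10) = 43/7.

43/7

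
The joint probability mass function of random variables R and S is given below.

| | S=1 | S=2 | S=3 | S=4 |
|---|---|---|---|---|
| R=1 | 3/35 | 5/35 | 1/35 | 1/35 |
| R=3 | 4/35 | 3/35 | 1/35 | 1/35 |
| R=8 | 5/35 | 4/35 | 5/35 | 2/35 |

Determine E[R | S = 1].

55/12

P(S = 1) = 12/35.
Σ R·P over the event = 1·(3/35) + 3·(4/35) + 8·(5/35) = 11/7.
E[R | S = 1] = (11/7) / (12/35) = 55/12.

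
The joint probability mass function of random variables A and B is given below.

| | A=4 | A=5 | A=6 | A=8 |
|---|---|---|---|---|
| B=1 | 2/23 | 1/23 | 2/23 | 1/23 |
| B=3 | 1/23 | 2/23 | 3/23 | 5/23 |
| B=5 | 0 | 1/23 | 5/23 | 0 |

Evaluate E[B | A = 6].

18/5

P(A = 6) = 10/23.
Σ B·P over the event = 1·(2/23) + 3·(3/23) + 5·(5/23) = 36/23.
E[B | A = 6] = (36/23) / (10/23) = 18/5.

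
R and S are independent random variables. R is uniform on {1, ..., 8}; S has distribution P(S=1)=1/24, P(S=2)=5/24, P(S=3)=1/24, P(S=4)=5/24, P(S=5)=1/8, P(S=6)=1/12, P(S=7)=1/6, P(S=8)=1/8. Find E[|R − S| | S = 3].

9/4

P(S = 3) = 1/24.
Summing |R−S|·P(x,y) over outcomes with S = 3 gives 3/32.
E[|R − S| | S = 3] = (3/32) / (1/24) = 9/4.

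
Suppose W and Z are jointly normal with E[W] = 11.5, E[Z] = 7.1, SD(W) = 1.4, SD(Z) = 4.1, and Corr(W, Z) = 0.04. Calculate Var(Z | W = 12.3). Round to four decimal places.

16.7831

Var(Z | W=x) = (1 − ρ²)·σ_Z².
Var(Z | W=12.3) = (4.1)²·(1 − (0.04)²) = 16.81·0.9984 = 16.7831.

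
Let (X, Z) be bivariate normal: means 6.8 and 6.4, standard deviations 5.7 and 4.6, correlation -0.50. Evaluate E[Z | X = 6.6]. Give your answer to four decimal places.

For a bivariate normal, E[Z | X=x] = μ_Z + ρ·(σ_Z/σ_X)·(x − μ_X).
E[Z | X=6.6] = 6.4 + (-0.50)·(4.6/5.7)·(6.6 − (6.8)) = 6.4 + (-0.40351)·(-0.2) = 6.4807.

6.4807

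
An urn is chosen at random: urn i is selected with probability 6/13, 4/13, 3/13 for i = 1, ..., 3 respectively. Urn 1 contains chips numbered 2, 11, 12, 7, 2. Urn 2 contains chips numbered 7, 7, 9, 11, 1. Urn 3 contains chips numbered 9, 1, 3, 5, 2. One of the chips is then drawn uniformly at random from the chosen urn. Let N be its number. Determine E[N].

404/65

E[N | urn 1] = (2+11+12+7+2)/5 = 34/5.
E[N | urn 2] = (7+7+9+11+1)/5 = 7.
E[N | urn 3] = (9+1+3+5+2)/5 = 4.
By the law of total expectation,
E[N] = (6/13)·(34/5) + (4/13)·(7) + (3/13)·(4) = 404/65.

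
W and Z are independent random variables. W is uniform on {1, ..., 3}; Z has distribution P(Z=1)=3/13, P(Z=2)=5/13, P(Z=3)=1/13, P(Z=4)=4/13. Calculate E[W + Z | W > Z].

46/11

P(W > Z) = 11/39.
Summing (W+Z)·P(x,y) over outcomes with W > Z gives 46/39.
E[W + Z | W > Z] = (46/39) / (11/39) = 46/11.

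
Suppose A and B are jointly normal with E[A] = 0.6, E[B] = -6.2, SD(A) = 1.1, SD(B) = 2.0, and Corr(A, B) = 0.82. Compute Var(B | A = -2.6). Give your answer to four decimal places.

The conditional variance in a bivariate normal is σ_B²(1 − ρ²), independent of x.
Var(B | A=-2.6) = (2.0)²·(1 − (0.82)²) = 4·0.3276 = 1.3104.

1.3104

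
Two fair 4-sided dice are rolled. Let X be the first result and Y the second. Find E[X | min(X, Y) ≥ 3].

7/2

P(min(X, Y) ≥ 3) = 1/4.
Summing X·P(x,y) over outcomes with min(X, Y) ≥ 3 gives 7/8.
E[X | min(X, Y) ≥ 3] = (7/8) / (1/4) = 7/2.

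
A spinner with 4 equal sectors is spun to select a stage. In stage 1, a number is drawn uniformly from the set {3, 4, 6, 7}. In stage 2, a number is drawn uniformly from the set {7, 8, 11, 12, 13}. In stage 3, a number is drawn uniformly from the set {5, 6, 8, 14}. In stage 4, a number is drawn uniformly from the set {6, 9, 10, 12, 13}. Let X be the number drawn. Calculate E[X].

E[X | stage 1] = (3+4+6+7)/4 = 5.
E[X | stage 2] = (7+8+11+12+13)/5 = 51/5.
E[X | stage 3] = (5+6+8+14)/4 = 33/4.
E[X | stage 4] = (6+9+10+12+13)/5 = 10.
E[X] = (1/4)·(5) + (1/4)·(51/5) + (1/4)·(33/4) + (1/4)·(10) = 669/80.

669/80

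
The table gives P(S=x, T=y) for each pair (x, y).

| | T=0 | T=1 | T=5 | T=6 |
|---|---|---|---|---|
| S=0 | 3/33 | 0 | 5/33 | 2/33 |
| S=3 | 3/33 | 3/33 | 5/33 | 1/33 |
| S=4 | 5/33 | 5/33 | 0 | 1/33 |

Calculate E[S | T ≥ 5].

11/7

P(T ≥ 5) = 14/33.
Σ S·P over the event = 0·(5/33) + 0·(2/33) + 3·(5/33) + 3·(1/33) + 4·(1/33) = 2/3.
E[S | T ≥ 5] = (2/3) / (14/33) = 11/7.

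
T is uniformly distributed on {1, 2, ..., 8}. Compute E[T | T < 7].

7/2

Given T < 7, T is equally likely to be any of {1, 2, 3, 4, 5, 6}.
E[T | T < 7] = (1 + 2 + 3 + 4 + 5 + 6) / 6 = 7/2.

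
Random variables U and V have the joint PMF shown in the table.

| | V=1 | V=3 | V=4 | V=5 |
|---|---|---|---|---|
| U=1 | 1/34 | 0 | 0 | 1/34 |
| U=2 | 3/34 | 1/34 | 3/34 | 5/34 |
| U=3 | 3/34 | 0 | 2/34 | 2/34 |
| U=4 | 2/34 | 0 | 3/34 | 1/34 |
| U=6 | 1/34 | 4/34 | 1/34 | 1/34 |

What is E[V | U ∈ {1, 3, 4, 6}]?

34/11

P(U ∈ {1, 3, 4, 6}) = 11/17.
Summing V·P(U=x,V=y) over the conditioning event gives 2.
E[V | U ∈ {1, 3, 4, 6}] = (2) / (11/17) = 34/11.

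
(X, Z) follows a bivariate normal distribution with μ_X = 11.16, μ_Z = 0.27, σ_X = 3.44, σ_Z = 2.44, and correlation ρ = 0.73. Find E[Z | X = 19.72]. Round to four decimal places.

The regression of Z on X has slope ρ·σ_Z/σ_X and passes through (μ_X, μ_Z).
E[Z | X=19.72] = 0.27 + (0.73)·(2.44/3.44)·(19.72 − (11.16)) = 0.27 + (0.51779)·(8.56) = 4.7023.

4.7023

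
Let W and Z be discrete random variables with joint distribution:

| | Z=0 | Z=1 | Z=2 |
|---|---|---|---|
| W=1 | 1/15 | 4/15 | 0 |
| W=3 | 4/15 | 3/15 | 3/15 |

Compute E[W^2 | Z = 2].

9

P(Z = 2) = 1/5.
Σ W^2·P over the event = 9·(3/15) = 9/5.
E[W^2 | Z = 2] = (9/5) / (1/5) = 9.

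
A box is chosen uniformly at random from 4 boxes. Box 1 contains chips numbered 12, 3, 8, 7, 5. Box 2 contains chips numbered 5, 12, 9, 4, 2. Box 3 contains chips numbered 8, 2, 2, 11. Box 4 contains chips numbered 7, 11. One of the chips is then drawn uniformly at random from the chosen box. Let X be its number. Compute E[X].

563/80

E[X | box 1] = (12+3+8+7+5)/5 = 7.
E[X | box 2] = (5+12+9+4+2)/5 = 32/5.
E[X | box 3] = (8+2+2+11)/4 = 23/4.
E[X | box 4] = (7+11)/2 = 9.
By the law of total expectation,
E[X] = (1/4)·(7) + (1/4)·(32/5) + (1/4)·(23/4) + (1/4)·(9) = 563/80.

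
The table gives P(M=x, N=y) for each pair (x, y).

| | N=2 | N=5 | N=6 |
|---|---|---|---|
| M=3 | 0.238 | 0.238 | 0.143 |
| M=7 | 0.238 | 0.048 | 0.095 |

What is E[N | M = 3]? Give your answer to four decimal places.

P(M = 3) = 0.619.
Σ N·P over the event = 2·(0.238) + 5·(0.238) + 6·(0.143) = 2.524.
E[N | M = 3] = (2.524) / (0.619) = 4.0775.

4.0775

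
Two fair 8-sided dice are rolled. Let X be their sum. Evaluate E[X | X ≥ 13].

14

P(X ≥ 13) = 5/32.
Σ over the event: 13·1/16 + 14·3/64 + 15·1/32 + 16·1/64 = 35/16.
E[X | X ≥ 13] = (35/16) / (5/32) = 14.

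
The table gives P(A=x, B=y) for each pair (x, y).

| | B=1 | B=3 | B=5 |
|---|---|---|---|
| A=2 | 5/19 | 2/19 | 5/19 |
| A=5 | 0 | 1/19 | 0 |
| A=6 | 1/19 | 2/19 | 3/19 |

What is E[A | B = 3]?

P(B = 3) = 5/19.
Summing A·P(A=x,B=y) over the conditioning event gives 21/19.
E[A | B = 3] = (21/19) / (5/19) = 21/5.

21/5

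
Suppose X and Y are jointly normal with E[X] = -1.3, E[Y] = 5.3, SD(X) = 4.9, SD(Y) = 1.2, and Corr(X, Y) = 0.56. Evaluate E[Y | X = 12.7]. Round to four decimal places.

7.2200

For a bivariate normal, E[Y | X=x] = μ_Y + ρ·(σ_Y/σ_X)·(x − μ_X).
E[Y | X=12.7] = 5.3 + (0.56)·(1.2/4.9)·(12.7 − (-1.3)) = 5.3 + (0.13714)·(14) = 7.2200.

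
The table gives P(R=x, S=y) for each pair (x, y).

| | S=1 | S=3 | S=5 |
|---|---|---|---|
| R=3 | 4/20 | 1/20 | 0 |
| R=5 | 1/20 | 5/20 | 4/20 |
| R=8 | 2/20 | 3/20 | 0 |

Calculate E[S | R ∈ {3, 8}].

9/5

P(R ∈ {3, 8}) = 1/2.
Summing S·P(R=x,S=y) over the conditioning event gives 9/10.
E[S | R ∈ {3, 8}] = (9/10) / (1/2) = 9/5.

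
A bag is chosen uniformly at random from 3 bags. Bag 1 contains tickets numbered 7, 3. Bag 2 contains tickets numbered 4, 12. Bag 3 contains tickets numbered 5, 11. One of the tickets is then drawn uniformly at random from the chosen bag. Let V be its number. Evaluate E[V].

7

E[V | bag 1] = (7+3)/2 = 5.
E[V | bag 2] = (4+12)/2 = 8.
E[V | bag 3] = (5+11)/2 = 8.
By the law of total expectation,
E[V] = (1/3)·(5) + (1/3)·(8) + (1/3)·(8) = 7.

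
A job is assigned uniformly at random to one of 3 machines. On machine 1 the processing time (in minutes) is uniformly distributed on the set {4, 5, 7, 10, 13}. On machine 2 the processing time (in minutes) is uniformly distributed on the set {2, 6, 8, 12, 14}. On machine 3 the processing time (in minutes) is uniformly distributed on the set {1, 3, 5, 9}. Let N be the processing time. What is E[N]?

69/10

E[N | machine 1] = (4+5+7+10+13)/5 = 39/5.
E[N | machine 2] = (2+6+8+12+14)/5 = 42/5.
E[N | machine 3] = (1+3+5+9)/4 = 9/2.
By the law of total expectation,
E[N] = (1/3)·(39/5) + (1/3)·(42/5) + (1/3)·(9/2) = 69/10.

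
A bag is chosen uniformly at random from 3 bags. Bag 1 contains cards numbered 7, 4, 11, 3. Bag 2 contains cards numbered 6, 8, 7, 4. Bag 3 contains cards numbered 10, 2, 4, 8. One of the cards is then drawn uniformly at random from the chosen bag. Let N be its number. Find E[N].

E[N | bag 1] = (7+4+11+3)/4 = 25/4.
E[N | bag 2] = (6+8+7+4)/4 = 25/4.
E[N | bag 3] = (10+2+4+8)/4 = 6.
By the law of total expectation,
E[N] = (1/3)·(25/4) + (1/3)·(25/4) + (1/3)·(6) = 37/6.

37/6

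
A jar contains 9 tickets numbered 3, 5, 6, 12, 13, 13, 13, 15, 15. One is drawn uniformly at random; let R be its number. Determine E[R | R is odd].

P(R is odd) = 7/9.
Σ over the event: 3·1/9 + 5·1/9 + 13·1/3 + 15·2/9 = 77/9.
E[R | R is odd] = (77/9) / (7/9) = 11.

11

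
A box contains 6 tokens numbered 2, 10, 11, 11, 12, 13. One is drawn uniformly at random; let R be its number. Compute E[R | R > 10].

P(R > 10) = 2/3.
Σ over the event: 11·1/3 + 12·1/6 + 13·1/6 = 47/6.
E[R | R > 10] = (47/6) / (2/3) = 47/4.

47/4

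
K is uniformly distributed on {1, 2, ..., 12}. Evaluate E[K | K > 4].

17/2

Given K > 4, K is equally likely to be any of {5, 6, 7, 8, 9, 10, 11, 12}.
E[K | K > 4] = (5 + 6 + 7 + 8 + 9 + 10 + 11 + 12) / 8 = 17/2.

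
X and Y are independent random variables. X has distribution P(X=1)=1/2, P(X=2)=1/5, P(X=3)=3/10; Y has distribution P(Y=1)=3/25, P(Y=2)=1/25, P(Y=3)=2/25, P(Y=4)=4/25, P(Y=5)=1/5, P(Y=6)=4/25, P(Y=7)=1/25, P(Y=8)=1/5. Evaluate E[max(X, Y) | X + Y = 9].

P(X + Y = 9) = 39/250.
Summing max(X,Y)·P(x,y) over outcomes with X + Y = 9 gives 143/125.
E[max(X, Y) | X + Y = 9] = (143/125) / (39/250) = 22/3.

22/3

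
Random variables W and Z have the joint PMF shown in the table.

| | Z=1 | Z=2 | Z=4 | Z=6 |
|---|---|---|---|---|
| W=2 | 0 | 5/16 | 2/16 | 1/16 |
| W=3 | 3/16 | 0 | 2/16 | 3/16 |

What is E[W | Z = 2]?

2

P(Z = 2) = 5/16.
Σ W·P over the event = 2·(5/16) = 5/8.
E[W | Z = 2] = (5/8) / (5/16) = 2.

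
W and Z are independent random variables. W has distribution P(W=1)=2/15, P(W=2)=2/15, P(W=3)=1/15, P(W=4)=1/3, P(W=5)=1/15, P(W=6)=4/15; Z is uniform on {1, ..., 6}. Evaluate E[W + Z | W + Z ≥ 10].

203/19

P(W + Z ≥ 10) = 19/90.
Summing (W+Z)·P(x,y) over outcomes with W + Z ≥ 10 gives 203/90.
E[W + Z | W + Z ≥ 10] = (203/90) / (19/90) = 203/19.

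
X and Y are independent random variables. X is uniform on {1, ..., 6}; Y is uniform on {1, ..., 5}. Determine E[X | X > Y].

14/3

P(X > Y) = 1/2.
Summing X·P(x,y) over outcomes with X > Y gives 7/3.
E[X | X > Y] = (7/3) / (1/2) = 14/3.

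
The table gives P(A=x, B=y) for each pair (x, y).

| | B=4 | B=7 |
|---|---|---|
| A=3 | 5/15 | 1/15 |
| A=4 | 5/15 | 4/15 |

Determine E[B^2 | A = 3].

43/2

P(A = 3) = 2/5.
Σ B^2·P over the event = 16·(5/15) + 49·(1/15) = 43/5.
E[B^2 | A = 3] = (43/5) / (2/5) = 43/2.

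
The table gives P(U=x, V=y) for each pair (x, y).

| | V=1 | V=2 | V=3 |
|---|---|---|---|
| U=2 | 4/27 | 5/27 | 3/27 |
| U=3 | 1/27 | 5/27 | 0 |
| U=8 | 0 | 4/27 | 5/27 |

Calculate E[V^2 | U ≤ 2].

17/4

P(U ≤ 2) = 4/9.
Σ V^2·P over the event = 1·(4/27) + 4·(5/27) + 9·(3/27) = 17/9.
E[V^2 | U ≤ 2] = (17/9) / (4/9) = 17/4.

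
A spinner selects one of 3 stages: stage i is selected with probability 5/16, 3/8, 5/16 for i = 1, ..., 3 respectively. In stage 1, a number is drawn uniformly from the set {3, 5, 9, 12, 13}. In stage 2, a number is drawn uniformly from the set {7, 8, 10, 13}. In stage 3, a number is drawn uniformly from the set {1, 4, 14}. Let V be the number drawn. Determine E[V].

49/6

E[V | stage 1] = (3+5+9+12+13)/5 = 42/5.
E[V | stage 2] = (7+8+10+13)/4 = 19/2.
E[V | stage 3] = (1+4+14)/3 = 19/3.
By the law of total expectation,
E[V] = (5/16)·(42/5) + (3/8)·(19/2) + (5/16)·(19/3) = 49/6.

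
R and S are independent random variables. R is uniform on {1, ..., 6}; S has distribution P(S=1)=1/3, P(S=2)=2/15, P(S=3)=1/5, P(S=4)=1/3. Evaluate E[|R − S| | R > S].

32/13

P(R > S) = 26/45.
Summing |R−S|·P(x,y) over outcomes with R > S gives 64/45.
E[|R − S| | R > S] = (64/45) / (26/45) = 32/13.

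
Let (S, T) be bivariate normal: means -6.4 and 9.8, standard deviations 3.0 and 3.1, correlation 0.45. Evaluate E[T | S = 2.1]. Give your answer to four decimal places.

E[T | S=x] = μ_T + ρ(σ_T/σ_S)(x − μ_S) for jointly normal variables.
E[T | S=2.1] = 9.8 + (0.45)·(3.1/3.0)·(2.1 − (-6.4)) = 9.8 + (0.465)·(8.5) = 13.7525.

13.7525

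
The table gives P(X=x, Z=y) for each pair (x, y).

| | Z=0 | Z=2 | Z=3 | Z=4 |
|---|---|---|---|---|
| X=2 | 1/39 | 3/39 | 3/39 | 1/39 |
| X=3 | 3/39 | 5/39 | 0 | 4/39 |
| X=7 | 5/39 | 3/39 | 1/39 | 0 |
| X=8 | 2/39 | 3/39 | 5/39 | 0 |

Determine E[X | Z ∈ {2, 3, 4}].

19/4

P(Z ∈ {2, 3, 4}) = 28/39.
Summing X·P(X=x,Z=y) over the conditioning event gives 133/39.
E[X | Z ∈ {2, 3, 4}] = (133/39) / (28/39) = 19/4.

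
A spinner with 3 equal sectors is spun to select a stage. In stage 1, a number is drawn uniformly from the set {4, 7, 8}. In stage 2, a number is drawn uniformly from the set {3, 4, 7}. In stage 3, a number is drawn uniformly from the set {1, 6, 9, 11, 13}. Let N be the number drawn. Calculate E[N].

19/3

E[N | stage 1] = (4+7+8)/3 = 19/3.
E[N | stage 2] = (3+4+7)/3 = 14/3.
E[N | stage 3] = (1+6+9+11+13)/5 = 8.
By the law of total expectation,
E[N] = (1/3)·(19/3) + (1/3)·(14/3) + (1/3)·(8) = 19/3.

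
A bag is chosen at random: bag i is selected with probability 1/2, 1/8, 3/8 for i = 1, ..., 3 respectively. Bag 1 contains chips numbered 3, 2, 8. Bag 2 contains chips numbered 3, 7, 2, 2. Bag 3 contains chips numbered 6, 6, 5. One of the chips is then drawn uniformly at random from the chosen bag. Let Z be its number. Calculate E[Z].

E[Z | bag 1] = (3+2+8)/3 = 13/3.
E[Z | bag 2] = (3+7+2+2)/4 = 7/2.
E[Z | bag 3] = (6+6+5)/3 = 17/3.
By the law of total expectation,
E[Z] = (1/2)·(13/3) + (1/8)·(7/2) + (3/8)·(17/3) = 227/48.

227/48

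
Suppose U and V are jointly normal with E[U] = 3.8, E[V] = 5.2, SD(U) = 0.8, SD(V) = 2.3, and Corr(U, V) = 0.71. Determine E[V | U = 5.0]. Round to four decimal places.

7.6495

The regression of V on U has slope ρ·σ_V/σ_U and passes through (μ_U, μ_V).
E[V | U=5.0] = 5.2 + (0.71)·(2.3/0.8)·(5.0 − (3.8)) = 5.2 + (2.04125)·(1.2) = 7.6495.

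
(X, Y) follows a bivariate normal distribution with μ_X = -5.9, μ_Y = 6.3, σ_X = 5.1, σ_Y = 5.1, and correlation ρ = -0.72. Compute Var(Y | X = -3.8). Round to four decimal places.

The conditional variance in a bivariate normal is σ_Y²(1 − ρ²), independent of x.
Var(Y | X=-3.8) = (5.1)²·(1 − (-0.72)²) = 26.01·0.4816 = 12.5264.

12.5264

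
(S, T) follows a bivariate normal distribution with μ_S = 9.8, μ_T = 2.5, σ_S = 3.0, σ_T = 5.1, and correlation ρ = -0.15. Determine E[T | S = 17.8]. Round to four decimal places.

0.4600

E[T | S=x] = μ_T + ρ(σ_T/σ_S)(x − μ_S) for jointly normal variables.
E[T | S=17.8] = 2.5 + (-0.15)·(5.1/3.0)·(17.8 − (9.8)) = 2.5 + (-0.255)·(8) = 0.4600.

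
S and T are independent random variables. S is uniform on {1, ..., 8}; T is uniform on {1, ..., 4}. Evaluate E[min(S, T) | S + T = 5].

3/2

Outcomes with S + T = 5: (1,4), (2,3), (3,2), (4,1), each with probability 1/32.
E[min(S, T) | S + T = 5] = (1 + 2 + 2 + 1) / 4 = 3/2.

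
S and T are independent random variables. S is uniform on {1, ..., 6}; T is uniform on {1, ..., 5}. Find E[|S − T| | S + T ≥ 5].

P(S + T ≥ 5) = 4/5.
Summing |S−T|·P(x,y) over outcomes with S + T ≥ 5 gives 49/30.
E[|S − T| | S + T ≥ 5] = (49/30) / (4/5) = 49/24.

49/24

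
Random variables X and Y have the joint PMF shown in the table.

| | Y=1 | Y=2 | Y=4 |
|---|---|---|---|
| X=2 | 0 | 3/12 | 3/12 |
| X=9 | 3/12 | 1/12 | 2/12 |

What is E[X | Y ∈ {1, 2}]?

P(Y ∈ {1, 2}) = 7/12.
Summing X·P(X=x,Y=y) over the conditioning event gives 7/2.
E[X | Y ∈ {1, 2}] = (7/2) / (7/12) = 6.

6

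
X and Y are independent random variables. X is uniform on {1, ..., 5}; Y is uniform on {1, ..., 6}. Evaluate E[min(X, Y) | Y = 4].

Outcomes with Y = 4: (1,4), (2,4), (3,4), (4,4), (5,4), each with probability 1/30.
E[min(X, Y) | Y = 4] = (1 + 2 + 3 + 4 + 4) / 5 = 14/5.

14/5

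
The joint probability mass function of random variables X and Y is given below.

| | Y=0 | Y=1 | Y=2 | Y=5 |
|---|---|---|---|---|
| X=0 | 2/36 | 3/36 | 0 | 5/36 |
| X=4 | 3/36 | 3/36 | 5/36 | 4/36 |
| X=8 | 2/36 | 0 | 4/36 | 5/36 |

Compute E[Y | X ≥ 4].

P(X ≥ 4) = 13/18.
Summing Y·P(X=x,Y=y) over the conditioning event gives 11/6.
E[Y | X ≥ 4] = (11/6) / (13/18) = 33/13.

33/13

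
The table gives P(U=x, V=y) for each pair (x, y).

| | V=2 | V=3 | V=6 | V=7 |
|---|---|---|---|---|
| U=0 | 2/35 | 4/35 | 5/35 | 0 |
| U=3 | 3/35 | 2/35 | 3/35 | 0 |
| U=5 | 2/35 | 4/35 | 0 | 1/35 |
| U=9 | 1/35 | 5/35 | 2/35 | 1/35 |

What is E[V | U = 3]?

15/4

P(U = 3) = 8/35.
Σ V·P over the event = 2·(3/35) + 3·(2/35) + 6·(3/35) = 6/7.
E[V | U = 3] = (6/7) / (8/35) = 15/4.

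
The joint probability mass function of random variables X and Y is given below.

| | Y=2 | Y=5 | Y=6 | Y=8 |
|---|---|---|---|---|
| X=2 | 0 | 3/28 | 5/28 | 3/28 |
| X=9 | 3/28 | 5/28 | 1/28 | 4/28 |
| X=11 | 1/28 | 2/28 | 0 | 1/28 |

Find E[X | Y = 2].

P(Y = 2) = 1/7.
Σ X·P over the event = 9·(3/28) + 11·(1/28) = 19/14.
E[X | Y = 2] = (19/14) / (1/7) = 19/2.

19/2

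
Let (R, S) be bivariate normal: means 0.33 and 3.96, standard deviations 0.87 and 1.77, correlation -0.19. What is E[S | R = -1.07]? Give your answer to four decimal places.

For a bivariate normal, E[S | R=x] = μ_S + ρ·(σ_S/σ_R)·(x − μ_R).
E[S | R=-1.07] = 3.96 + (-0.19)·(1.77/0.87)·(-1.07 − (0.33)) = 3.96 + (-0.38655)·(-1.4) = 4.5012.

4.5012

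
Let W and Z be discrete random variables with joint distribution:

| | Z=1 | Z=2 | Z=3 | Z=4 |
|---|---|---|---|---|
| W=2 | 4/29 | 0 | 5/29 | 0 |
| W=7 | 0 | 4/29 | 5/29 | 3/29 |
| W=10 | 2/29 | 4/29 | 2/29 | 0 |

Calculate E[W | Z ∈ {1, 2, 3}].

161/26

P(Z ∈ {1, 2, 3}) = 26/29.
Σ W·P over the event = 2·(4/29) + 2·(5/29) + 7·(4/29) + 7·(5/29) + 10·(2/29) + 10·(4/29) + 10·(2/29) = 161/29.
E[W | Z ∈ {1, 2, 3}] = (161/29) / (26/29) = 161/26.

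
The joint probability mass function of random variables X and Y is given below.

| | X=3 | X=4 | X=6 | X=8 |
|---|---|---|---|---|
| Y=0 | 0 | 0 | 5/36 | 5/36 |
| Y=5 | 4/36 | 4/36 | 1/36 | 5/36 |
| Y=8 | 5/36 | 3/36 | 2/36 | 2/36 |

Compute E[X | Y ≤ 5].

6

P(Y ≤ 5) = 2/3.
Σ X·P over the event = 3·(4/36) + 4·(4/36) + 6·(5/36) + 6·(1/36) + 8·(5/36) + 8·(5/36) = 4.
E[X | Y ≤ 5] = (4) / (2/3) = 6.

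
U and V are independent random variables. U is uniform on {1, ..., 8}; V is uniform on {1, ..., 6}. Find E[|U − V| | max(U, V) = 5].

P(max(U, V) = 5) = 3/16.
Summing |U−V|·P(x,y) over outcomes with max(U, V) = 5 gives 5/12.
E[|U − V| | max(U, V) = 5] = (5/12) / (3/16) = 20/9.

20/9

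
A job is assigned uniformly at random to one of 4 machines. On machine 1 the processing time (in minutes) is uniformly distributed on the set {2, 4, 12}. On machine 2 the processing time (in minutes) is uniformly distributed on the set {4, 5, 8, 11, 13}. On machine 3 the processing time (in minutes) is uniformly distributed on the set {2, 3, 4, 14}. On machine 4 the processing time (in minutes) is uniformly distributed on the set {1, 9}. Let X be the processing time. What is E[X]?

499/80

E[X | machine 1] = (2+4+12)/3 = 6.
E[X | machine 2] = (4+5+8+11+13)/5 = 41/5.
E[X | machine 3] = (2+3+4+14)/4 = 23/4.
E[X | machine 4] = (1+9)/2 = 5.
E[X] = (1/4)·(6) + (1/4)·(41/5) + (1/4)·(23/4) + (1/4)·(5) = 499/80.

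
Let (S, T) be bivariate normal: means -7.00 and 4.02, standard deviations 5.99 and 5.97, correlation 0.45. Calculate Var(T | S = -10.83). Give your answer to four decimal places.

28.4236

The conditional variance in a bivariate normal is σ_T²(1 − ρ²), independent of x.
Var(T | S=-10.83) = (5.97)²·(1 − (0.45)²) = 35.6409·0.7975 = 28.4236.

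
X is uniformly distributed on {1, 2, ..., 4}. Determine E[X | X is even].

3

Given X is even, X is equally likely to be any of {2, 4}.
E[X | X is even] = (2 + 4) / 2 = 3.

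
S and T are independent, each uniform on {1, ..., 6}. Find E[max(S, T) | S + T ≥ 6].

67/13

P(S + T ≥ 6) = 13/18.
Summing max(S,T)·P(x,y) over outcomes with S + T ≥ 6 gives 67/18.
E[max(S, T) | S + T ≥ 6] = (67/18) / (13/18) = 67/13.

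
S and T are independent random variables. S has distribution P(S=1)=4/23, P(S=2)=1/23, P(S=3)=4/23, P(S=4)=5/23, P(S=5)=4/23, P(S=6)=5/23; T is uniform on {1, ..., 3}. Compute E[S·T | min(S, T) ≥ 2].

210/19

P(min(S, T) ≥ 2) = 38/69.
Summing ST·P(x,y) over outcomes with min(S, T) ≥ 2 gives 140/23.
E[S·T | min(S, T) ≥ 2] = (140/23) / (38/69) = 210/19.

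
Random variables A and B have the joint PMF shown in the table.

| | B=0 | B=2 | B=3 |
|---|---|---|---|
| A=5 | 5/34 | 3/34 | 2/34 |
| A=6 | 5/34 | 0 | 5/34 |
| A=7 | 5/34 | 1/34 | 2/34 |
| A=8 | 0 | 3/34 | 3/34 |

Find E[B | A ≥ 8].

P(A ≥ 8) = 3/17.
Σ B·P over the event = 2·(3/34) + 3·(3/34) = 15/34.
E[B | A ≥ 8] = (15/34) / (3/17) = 5/2.

5/2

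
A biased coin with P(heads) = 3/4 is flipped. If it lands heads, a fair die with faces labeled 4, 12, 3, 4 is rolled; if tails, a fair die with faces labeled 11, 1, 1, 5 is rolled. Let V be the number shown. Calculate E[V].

87/16

E[V | heads] = (4+12+3+4)/4 = 23/4.
E[V | tails] = (11+1+1+5)/4 = 9/2.
E[V] = (3/4)·(23/4) + (1/4)·(9/2) = 87/16.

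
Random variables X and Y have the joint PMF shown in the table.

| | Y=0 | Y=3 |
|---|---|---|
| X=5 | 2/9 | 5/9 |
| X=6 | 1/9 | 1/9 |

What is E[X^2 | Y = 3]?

161/6

P(Y = 3) = 2/3.
Σ X^2·P over the event = 25·(5/9) + 36·(1/9) = 161/9.
E[X^2 | Y = 3] = (161/9) / (2/3) = 161/6.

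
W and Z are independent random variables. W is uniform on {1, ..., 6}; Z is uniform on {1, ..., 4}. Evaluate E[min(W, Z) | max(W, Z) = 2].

4/3

P(max(W, Z) = 2) = 1/8.
Summing min(W,Z)·P(x,y) over outcomes with max(W, Z) = 2 gives 1/6.
E[min(W, Z) | max(W, Z) = 2] = (1/6) / (1/8) = 4/3.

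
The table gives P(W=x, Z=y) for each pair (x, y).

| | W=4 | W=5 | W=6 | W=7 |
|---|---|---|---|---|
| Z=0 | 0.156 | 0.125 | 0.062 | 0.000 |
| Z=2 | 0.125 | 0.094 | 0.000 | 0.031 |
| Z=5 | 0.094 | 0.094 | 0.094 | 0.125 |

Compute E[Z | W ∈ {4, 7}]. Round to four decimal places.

P(W ∈ {4, 7}) = 0.531.
Summing Z·P(W=x,Z=y) over the conditioning event gives 1.407.
E[Z | W ∈ {4, 7}] = (1.407) / (0.531) = 2.6497.

2.6497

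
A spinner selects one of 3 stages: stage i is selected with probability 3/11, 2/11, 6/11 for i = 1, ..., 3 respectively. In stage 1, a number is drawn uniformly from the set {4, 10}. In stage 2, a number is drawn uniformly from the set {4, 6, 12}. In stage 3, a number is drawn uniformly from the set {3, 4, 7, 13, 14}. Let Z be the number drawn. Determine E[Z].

1273/165

E[Z | stage 1] = (4+10)/2 = 7.
E[Z | stage 2] = (4+6+12)/3 = 22/3.
E[Z | stage 3] = (3+4+7+13+14)/5 = 41/5.
E[Z] = (3/11)·(7) + (2/11)·(22/3) + (6/11)·(41/5) = 1273/165.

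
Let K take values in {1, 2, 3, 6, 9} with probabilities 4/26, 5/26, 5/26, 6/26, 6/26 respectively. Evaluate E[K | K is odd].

P(K is odd) = 15/26.
Σ over the event: 1·2/13 + 3·5/26 + 9·3/13 = 73/26.
E[K | K is odd] = (73/26) / (15/26) = 73/15.

73/15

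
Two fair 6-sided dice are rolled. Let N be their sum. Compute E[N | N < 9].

76/13

P(N < 9) = 13/18.
Σ over the event: 2·1/36 + 3·1/18 + 4·1/12 + 5·1/9 + 6·5/36 + 7·1/6 + 8·5/36 = 38/9.
E[N | N < 9] = (38/9) / (13/18) = 76/13.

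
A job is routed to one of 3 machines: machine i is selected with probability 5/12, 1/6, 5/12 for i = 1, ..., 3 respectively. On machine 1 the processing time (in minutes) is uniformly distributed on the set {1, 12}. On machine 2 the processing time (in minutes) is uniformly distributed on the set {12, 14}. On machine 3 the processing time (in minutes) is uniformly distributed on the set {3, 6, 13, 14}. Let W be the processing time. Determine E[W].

E[W | machine 1] = (1+12)/2 = 13/2.
E[W | machine 2] = (12+14)/2 = 13.
E[W | machine 3] = (3+6+13+14)/4 = 9.
E[W] = (5/12)·(13/2) + (1/6)·(13) + (5/12)·(9) = 69/8.

69/8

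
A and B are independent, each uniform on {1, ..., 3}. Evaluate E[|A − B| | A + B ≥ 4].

Outcomes with A + B ≥ 4: (1,3), (2,2), (2,3), (3,1), (3,2), (3,3), each with probability 1/9.
E[|A − B| | A + B ≥ 4] = (2 + 0 + 1 + 2 + 1 + 0) / 6 = 1.

1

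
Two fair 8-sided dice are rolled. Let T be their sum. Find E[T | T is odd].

9

P(T is odd) = 1/2.
Σ over the event: 3·1/32 + 5·1/16 + 7·3/32 + 9·1/8 + 11·3/32 + 13·1/16 + 15·1/32 = 9/2.
E[T | T is odd] = (9/2) / (1/2) = 9.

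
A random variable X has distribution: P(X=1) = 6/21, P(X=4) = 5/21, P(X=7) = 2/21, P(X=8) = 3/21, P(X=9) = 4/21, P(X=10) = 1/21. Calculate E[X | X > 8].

P(X > 8) = 5/21.
Σ over the event: 9·4/21 + 10·1/21 = 46/21.
E[X | X > 8] = (46/21) / (5/21) = 46/5.

46/5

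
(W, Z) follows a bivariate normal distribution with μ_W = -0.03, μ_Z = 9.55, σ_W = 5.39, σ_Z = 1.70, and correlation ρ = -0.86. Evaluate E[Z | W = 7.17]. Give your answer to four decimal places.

7.5971

E[Z | W=x] = μ_Z + ρ(σ_Z/σ_W)(x − μ_W) for jointly normal variables.
E[Z | W=7.17] = 9.55 + (-0.86)·(1.70/5.39)·(7.17 − (-0.03)) = 9.55 + (-0.27124)·(7.2) = 7.5971.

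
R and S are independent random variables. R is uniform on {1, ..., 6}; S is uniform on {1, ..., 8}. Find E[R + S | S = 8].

23/2

P(S = 8) = 1/8.
Summing (R+S)·P(x,y) over outcomes with S = 8 gives 23/16.
E[R + S | S = 8] = (23/16) / (1/8) = 23/2.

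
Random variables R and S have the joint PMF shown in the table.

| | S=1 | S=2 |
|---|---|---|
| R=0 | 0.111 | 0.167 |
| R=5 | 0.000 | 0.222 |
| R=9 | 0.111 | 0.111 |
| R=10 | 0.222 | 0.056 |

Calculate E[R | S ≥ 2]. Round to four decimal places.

4.8004

P(S ≥ 2) = 0.556.
Σ R·P over the event = 0·(0.167) + 5·(0.222) + 9·(0.111) + 10·(0.056) = 2.669.
E[R | S ≥ 2] = (2.669) / (0.556) = 4.8004.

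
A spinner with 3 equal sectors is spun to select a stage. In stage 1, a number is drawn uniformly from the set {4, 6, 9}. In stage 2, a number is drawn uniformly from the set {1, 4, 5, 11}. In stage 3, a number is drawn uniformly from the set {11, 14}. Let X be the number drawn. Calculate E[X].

E[X | stage 1] = (4+6+9)/3 = 19/3.
E[X | stage 2] = (1+4+5+11)/4 = 21/4.
E[X | stage 3] = (11+14)/2 = 25/2.
E[X] = (1/3)·(19/3) + (1/3)·(21/4) + (1/3)·(25/2) = 289/36.

289/36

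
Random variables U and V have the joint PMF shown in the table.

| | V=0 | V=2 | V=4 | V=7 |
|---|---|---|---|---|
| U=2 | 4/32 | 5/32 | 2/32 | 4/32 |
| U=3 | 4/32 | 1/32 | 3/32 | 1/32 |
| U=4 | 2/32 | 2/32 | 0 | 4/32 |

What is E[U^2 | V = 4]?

7

P(V = 4) = 5/32.
Σ U^2·P over the event = 4·(2/32) + 9·(3/32) = 35/32.
E[U^2 | V = 4] = (35/32) / (5/32) = 7.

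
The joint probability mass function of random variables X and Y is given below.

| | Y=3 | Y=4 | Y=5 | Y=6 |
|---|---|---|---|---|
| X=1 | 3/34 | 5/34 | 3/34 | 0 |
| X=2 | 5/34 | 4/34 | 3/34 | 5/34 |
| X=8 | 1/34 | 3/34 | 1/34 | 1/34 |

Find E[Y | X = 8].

13/3

P(X = 8) = 3/17.
Σ Y·P over the event = 3·(1/34) + 4·(3/34) + 5·(1/34) + 6·(1/34) = 13/17.
E[Y | X = 8] = (13/17) / (3/17) = 13/3.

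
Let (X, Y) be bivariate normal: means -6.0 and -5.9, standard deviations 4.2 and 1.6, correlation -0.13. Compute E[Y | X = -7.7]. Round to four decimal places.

-5.8158

The regression of Y on X has slope ρ·σ_Y/σ_X and passes through (μ_X, μ_Y).
E[Y | X=-7.7] = -5.9 + (-0.13)·(1.6/4.2)·(-7.7 − (-6.0)) = -5.9 + (-0.049524)·(-1.7) = -5.8158.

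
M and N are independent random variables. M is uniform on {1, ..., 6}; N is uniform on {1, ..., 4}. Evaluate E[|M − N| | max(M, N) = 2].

2/3

Outcomes with max(M, N) = 2: (1,2), (2,1), (2,2), each with probability 1/24.
E[|M − N| | max(M, N) = 2] = (1 + 1 + 0) / 3 = 2/3.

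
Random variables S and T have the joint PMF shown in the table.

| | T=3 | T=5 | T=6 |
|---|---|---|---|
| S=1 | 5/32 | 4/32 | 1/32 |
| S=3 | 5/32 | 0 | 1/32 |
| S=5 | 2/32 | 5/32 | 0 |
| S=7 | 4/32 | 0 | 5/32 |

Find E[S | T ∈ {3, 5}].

87/25

P(T ∈ {3, 5}) = 25/32.
Σ S·P over the event = 1·(5/32) + 1·(4/32) + 3·(5/32) + 5·(2/32) + 5·(5/32) + 7·(4/32) = 87/32.
E[S | T ∈ {3, 5}] = (87/32) / (25/32) = 87/25.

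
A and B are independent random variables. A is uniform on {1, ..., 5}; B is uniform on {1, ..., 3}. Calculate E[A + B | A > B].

17/3

Outcomes with A > B: (2,1), (3,1), (3,2), (4,1), (4,2), (4,3), (5,1), (5,2), (5,3), each with probability 1/15.
E[A + B | A > B] = (3 + 4 + 5 + 5 + 6 + 7 + 6 + 7 + 8) / 9 = 17/3.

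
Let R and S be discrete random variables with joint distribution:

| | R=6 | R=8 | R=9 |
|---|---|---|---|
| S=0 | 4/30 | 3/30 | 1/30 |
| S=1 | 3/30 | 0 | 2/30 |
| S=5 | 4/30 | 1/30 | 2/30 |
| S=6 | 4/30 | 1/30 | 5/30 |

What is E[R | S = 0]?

57/8

P(S = 0) = 4/15.
Σ R·P over the event = 6·(4/30) + 8·(3/30) + 9·(1/30) = 19/10.
E[R | S = 0] = (19/10) / (4/15) = 57/8.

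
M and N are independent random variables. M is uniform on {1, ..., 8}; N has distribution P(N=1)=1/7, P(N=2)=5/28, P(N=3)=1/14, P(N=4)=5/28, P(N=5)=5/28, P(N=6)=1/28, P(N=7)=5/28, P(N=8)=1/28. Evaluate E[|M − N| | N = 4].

2

P(N = 4) = 5/28.
Summing |M−N|·P(x,y) over outcomes with N = 4 gives 5/14.
E[|M − N| | N = 4] = (5/14) / (5/28) = 2.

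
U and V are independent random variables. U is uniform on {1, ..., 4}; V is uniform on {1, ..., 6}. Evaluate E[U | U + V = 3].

P(U + V = 3) = 1/12.
Summing U·P(x,y) over outcomes with U + V = 3 gives 1/8.
E[U | U + V = 3] = (1/8) / (1/12) = 3/2.

3/2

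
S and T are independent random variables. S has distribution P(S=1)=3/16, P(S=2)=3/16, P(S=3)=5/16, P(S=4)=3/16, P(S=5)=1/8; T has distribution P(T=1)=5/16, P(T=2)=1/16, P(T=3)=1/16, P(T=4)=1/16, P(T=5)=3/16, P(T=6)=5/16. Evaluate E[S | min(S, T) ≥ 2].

P(min(S, T) ≥ 2) = 143/256.
Summing S·P(x,y) over outcomes with min(S, T) ≥ 2 gives 473/256.
E[S | min(S, T) ≥ 2] = (473/256) / (143/256) = 43/13.

43/13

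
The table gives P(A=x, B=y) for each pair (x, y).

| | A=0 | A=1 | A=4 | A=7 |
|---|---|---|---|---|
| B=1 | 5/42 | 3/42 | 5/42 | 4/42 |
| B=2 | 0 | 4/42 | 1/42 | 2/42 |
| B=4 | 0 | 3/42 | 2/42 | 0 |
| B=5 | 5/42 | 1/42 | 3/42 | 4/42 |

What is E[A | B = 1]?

P(B = 1) = 17/42.
Σ A·P over the event = 0·(5/42) + 1·(3/42) + 4·(5/42) + 7·(4/42) = 17/14.
E[A | B = 1] = (17/14) / (17/42) = 3.

3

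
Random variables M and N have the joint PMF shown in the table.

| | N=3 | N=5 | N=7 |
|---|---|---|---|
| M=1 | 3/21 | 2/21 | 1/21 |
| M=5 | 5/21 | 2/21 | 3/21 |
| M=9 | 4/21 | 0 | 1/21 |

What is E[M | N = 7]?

P(N = 7) = 5/21.
Summing M·P(M=x,N=y) over the conditioning event gives 25/21.
E[M | N = 7] = (25/21) / (5/21) = 5.

5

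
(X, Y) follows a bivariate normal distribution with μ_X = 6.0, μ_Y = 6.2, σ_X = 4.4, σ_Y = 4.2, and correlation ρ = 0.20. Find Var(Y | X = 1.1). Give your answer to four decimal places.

16.9344

The conditional variance in a bivariate normal is σ_Y²(1 − ρ²), independent of x.
Var(Y | X=1.1) = (4.2)²·(1 − (0.20)²) = 17.64·0.96 = 16.9344.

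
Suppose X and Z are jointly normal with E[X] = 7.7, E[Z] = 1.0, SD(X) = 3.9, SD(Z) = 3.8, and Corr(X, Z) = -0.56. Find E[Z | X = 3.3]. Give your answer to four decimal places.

3.4008

For a bivariate normal, E[Z | X=x] = μ_Z + ρ·(σ_Z/σ_X)·(x − μ_X).
E[Z | X=3.3] = 1.0 + (-0.56)·(3.8/3.9)·(3.3 − (7.7)) = 1.0 + (-0.54564)·(-4.4) = 3.4008.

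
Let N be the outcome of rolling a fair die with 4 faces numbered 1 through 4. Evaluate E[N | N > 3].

4

Given N > 3, N is equally likely to be any of {4}.
E[N | N > 3] = (4) / 1 = 4.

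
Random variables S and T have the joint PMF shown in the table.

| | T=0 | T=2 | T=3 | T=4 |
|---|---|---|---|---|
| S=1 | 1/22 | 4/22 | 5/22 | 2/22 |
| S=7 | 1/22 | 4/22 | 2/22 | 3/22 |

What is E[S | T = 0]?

4

P(T = 0) = 1/11.
Σ S·P over the event = 1·(1/22) + 7·(1/22) = 4/11.
E[S | T = 0] = (4/11) / (1/11) = 4.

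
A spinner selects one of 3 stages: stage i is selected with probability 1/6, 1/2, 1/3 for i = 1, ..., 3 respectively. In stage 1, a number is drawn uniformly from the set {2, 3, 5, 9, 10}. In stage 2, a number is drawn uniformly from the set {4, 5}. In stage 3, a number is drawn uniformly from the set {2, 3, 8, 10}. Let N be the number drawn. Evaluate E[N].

77/15

E[N | stage 1] = (2+3+5+9+10)/5 = 29/5.
E[N | stage 2] = (4+5)/2 = 9/2.
E[N | stage 3] = (2+3+8+10)/4 = 23/4.
By the law of total expectation,
E[N] = (1/6)·(29/5) + (1/2)·(9/2) + (1/3)·(23/4) = 77/15.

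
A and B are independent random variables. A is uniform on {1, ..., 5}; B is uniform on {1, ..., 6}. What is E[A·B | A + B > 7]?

Outcomes with A + B > 7: (2,6), (3,5), (3,6), (4,4), (4,5), (4,6), (5,3), (5,4), (5,5), (5,6), each with probability 1/30.
E[A·B | A + B > 7] = (12 + 15 + 18 + 16 + 20 + 24 + 15 + 20 + 25 + 30) / 10 = 39/2.

39/2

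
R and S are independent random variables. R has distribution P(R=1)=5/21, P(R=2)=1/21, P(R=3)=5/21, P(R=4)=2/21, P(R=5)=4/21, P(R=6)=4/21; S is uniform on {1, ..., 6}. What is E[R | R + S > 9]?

60/11

P(R + S > 9) = 11/63.
Summing R·P(x,y) over outcomes with R + S > 9 gives 20/21.
E[R | R + S > 9] = (20/21) / (11/63) = 60/11.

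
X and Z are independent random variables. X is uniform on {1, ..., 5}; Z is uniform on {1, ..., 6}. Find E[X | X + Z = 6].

3

Outcomes with X + Z = 6: (1,5), (2,4), (3,3), (4,2), (5,1), each with probability 1/30.
E[X | X + Z = 6] = (1 + 2 + 3 + 4 + 5) / 5 = 3.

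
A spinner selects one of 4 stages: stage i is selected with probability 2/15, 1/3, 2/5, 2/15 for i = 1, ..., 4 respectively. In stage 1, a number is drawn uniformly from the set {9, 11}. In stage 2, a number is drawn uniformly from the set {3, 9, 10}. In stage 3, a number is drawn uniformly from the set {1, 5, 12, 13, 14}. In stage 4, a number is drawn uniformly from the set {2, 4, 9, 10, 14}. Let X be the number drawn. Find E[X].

E[X | stage 1] = (9+11)/2 = 10.
E[X | stage 2] = (3+9+10)/3 = 22/3.
E[X | stage 3] = (1+5+12+13+14)/5 = 9.
E[X | stage 4] = (2+4+9+10+14)/5 = 39/5.
E[X] = (2/15)·(10) + (1/3)·(22/3) + (2/5)·(9) + (2/15)·(39/5) = 1894/225.

1894/225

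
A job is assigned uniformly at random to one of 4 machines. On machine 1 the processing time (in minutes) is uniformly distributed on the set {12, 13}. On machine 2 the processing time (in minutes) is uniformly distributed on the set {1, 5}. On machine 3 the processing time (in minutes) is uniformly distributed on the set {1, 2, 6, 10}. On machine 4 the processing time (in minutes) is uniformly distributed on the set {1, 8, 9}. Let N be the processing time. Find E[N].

105/16

E[N | machine 1] = (12+13)/2 = 25/2.
E[N | machine 2] = (1+5)/2 = 3.
E[N | machine 3] = (1+2+6+10)/4 = 19/4.
E[N | machine 4] = (1+8+9)/3 = 6.
By the law of total expectation,
E[N] = (1/4)·(25/2) + (1/4)·(3) + (1/4)·(19/4) + (1/4)·(6) = 105/16.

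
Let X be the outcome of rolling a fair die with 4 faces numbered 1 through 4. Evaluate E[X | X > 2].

Given X > 2, X is equally likely to be any of {3, 4}.
E[X | X > 2] = (3 + 4) / 2 = 7/2.

7/2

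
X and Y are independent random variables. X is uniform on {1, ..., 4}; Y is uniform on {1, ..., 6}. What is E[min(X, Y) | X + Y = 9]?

7/2

Outcomes with X + Y = 9: (3,6), (4,5), each with probability 1/24.
E[min(X, Y) | X + Y = 9] = (3 + 4) / 2 = 7/2.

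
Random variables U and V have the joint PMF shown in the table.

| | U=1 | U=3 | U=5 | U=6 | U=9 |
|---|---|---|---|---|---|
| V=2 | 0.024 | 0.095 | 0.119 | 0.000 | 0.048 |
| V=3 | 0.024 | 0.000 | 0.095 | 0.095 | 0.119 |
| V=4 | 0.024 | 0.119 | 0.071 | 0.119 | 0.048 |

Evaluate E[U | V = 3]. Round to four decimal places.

6.4264

P(V = 3) = 0.333.
Σ U·P over the event = 1·(0.024) + 5·(0.095) + 6·(0.095) + 9·(0.119) = 2.140.
E[U | V = 3] = (2.140) / (0.333) = 6.4264.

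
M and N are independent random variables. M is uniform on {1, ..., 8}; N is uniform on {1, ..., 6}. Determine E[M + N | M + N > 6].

314/33

P(M + N > 6) = 11/16.
Summing (M+N)·P(x,y) over outcomes with M + N > 6 gives 157/24.
E[M + N | M + N > 6] = (157/24) / (11/16) = 314/33.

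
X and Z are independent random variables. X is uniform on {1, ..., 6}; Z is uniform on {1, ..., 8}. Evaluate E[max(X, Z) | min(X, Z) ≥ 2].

P(min(X, Z) ≥ 2) = 35/48.
Summing max(X,Z)·P(x,y) over outcomes with min(X, Z) ≥ 2 gives 65/16.
E[max(X, Z) | min(X, Z) ≥ 2] = (65/16) / (35/48) = 39/7.

39/7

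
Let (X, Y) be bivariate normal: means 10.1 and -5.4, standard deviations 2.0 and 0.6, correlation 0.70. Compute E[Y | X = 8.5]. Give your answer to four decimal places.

For a bivariate normal, E[Y | X=x] = μ_Y + ρ·(σ_Y/σ_X)·(x − μ_X).
E[Y | X=8.5] = -5.4 + (0.70)·(0.6/2.0)·(8.5 − (10.1)) = -5.4 + (0.21)·(-1.6) = -5.7360.

-5.7360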